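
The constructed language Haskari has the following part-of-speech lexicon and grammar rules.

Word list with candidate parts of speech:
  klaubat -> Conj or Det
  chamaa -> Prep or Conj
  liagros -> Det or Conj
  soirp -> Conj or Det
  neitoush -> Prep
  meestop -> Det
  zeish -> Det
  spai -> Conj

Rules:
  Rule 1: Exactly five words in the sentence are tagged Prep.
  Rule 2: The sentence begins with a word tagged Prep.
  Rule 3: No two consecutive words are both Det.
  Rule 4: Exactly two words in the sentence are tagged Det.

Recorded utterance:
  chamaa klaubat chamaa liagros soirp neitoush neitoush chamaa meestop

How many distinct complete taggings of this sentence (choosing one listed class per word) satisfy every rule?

3

Candidates per position — 1:chamaa {Prep,Conj}; 2:klaubat {Conj,Det}; 3:chamaa {Prep,Conj}; 4:liagros {Det,Conj}; 5:soirp {Conj,Det}; 6:neitoush {Prep}; 7:neitoush {Prep}; 8:chamaa {Prep,Conj}; 9:meestop {Det}.
There are 64 candidate sequences in total.
The sequences that satisfy every rule: Prep Conj Prep Det Conj Prep Prep Prep Det; Prep Conj Prep Conj Det Prep Prep Prep Det; Prep Det Prep Conj Conj Prep Prep Prep Det.
Count = 3.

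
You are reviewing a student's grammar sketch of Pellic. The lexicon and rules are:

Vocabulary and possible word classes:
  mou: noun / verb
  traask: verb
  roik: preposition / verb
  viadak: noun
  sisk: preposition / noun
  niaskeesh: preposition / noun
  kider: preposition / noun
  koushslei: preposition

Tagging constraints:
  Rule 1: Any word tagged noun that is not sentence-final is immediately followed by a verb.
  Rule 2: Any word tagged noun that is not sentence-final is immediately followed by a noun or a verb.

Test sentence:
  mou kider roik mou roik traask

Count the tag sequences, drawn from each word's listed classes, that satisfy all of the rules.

Candidates per position — 1:mou {noun,verb}; 2:kider {preposition,noun}; 3:roik {preposition,verb}; 4:mou {noun,verb}; 5:roik {preposition,verb}; 6:traask {verb}.
There are 32 candidate sequences in total.
Checking each against the rules leaves 9 sequences.
Count = 9.

9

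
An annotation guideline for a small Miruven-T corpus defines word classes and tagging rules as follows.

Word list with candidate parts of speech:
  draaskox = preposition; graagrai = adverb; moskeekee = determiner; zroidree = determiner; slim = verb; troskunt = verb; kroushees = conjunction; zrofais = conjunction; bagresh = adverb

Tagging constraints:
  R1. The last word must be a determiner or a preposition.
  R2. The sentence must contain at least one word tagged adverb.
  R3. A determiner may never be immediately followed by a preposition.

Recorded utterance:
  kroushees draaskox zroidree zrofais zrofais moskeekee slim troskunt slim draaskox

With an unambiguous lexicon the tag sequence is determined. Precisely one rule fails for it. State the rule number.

Fixed tagging: conjunction preposition determiner conjunction conjunction determiner verb verb verb preposition.
Applying the rules: R1 ok, R2 fails, R3 ok.
Only rule 2 fails.

2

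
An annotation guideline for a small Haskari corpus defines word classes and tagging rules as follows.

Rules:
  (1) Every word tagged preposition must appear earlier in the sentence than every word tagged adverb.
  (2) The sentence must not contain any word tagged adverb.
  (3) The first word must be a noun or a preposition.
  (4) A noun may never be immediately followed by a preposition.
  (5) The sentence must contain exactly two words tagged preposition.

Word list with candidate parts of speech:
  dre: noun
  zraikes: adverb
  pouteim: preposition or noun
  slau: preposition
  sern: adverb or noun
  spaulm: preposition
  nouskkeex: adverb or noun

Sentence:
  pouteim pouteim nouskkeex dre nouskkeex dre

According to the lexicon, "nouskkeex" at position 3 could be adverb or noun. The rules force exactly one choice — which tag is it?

noun

Candidates per position — 1:pouteim {preposition,noun}; 2:pouteim {preposition,noun}; 3:nouskkeex {adverb,noun}; 4:dre {noun}; 5:nouskkeex {adverb,noun}; 6:dre {noun}.
At position 1, choosing noun makes rule 5 impossible to satisfy; hence preposition.
At position 2, choosing noun makes rule 5 impossible to satisfy; hence preposition.
At position 3, choosing adverb makes rule 2 impossible to satisfy; hence noun.
At position 5, choosing adverb makes rule 2 impossible to satisfy; hence noun.
So the tagging must be: preposition preposition noun noun noun noun.
Verifying each rule — rule 1 holds; rule 2 holds; rule 3 holds; rule 4 holds; rule 5 holds.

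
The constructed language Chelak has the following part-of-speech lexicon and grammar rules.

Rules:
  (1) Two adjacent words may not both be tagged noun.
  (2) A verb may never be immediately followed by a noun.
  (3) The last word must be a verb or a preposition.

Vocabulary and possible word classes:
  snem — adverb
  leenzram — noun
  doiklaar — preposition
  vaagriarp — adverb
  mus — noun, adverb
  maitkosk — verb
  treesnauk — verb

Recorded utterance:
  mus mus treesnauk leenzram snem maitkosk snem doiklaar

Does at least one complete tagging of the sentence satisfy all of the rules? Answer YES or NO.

Candidates per position — 1:mus {noun,adverb}; 2:mus {noun,adverb}; 3:treesnauk {verb}; 4:leenzram {noun}; 5:snem {adverb}; 6:maitkosk {verb}; 7:snem {adverb}; 8:doiklaar {preposition}.
Rule 2 cannot be satisfied by any choice of tags from the lexicon.
So there is no consistent tagging.

NO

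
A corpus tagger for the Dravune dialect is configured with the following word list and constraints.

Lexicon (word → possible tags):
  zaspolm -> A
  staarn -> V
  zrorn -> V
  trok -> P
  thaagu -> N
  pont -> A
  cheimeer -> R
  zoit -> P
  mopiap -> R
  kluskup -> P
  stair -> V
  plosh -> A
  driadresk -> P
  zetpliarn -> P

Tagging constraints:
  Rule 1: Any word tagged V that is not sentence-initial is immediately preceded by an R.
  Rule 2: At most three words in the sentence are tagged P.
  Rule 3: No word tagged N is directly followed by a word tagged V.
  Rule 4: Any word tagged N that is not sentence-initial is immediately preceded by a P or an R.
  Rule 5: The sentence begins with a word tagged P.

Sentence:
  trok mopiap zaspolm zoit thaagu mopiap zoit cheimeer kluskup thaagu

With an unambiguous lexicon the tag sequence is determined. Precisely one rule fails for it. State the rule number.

2

Fixed tagging: P R A P N R P R P N.
Checking each rule: R1 ok, R2 fails, R3 ok, R4 ok, R5 ok.
Only rule 2 fails.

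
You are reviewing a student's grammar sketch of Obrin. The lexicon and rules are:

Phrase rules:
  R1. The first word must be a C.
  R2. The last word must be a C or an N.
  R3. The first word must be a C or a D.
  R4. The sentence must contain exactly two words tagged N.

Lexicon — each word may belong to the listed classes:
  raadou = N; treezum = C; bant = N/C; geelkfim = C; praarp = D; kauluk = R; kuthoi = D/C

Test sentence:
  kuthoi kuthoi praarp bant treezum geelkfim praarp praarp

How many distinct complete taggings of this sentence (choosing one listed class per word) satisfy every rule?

Candidates per position — 1:kuthoi {D,C}; 2:kuthoi {D,C}; 3:praarp {D}; 4:bant {N,C}; 5:treezum {C}; 6:geelkfim {C}; 7:praarp {D}; 8:praarp {D}.
There are 8 candidate sequences in total.
Rule 2 cannot be satisfied by any choice of tags from the lexicon.
So there is no consistent tagging.
Count = 0.

0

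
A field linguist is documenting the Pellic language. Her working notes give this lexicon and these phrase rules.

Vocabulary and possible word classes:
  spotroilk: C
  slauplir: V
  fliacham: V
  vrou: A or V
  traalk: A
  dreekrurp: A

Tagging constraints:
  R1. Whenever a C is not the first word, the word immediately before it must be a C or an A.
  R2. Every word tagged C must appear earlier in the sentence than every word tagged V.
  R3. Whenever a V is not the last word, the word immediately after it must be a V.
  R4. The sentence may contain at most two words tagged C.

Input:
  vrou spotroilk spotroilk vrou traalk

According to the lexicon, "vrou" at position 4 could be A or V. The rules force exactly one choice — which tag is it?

A

Candidates per position — 1:vrou {A,V}; 2:spotroilk {C}; 3:spotroilk {C}; 4:vrou {A,V}; 5:traalk {A}.
At position 1, choosing V makes rule 1 impossible to satisfy; hence A.
At position 4, choosing V makes rule 3 impossible to satisfy; hence A.
The unique satisfying tagging is: A C C A A.
Verifying each rule — rule 1 ✓; rule 2 ✓; rule 3 ✓; rule 4 ✓.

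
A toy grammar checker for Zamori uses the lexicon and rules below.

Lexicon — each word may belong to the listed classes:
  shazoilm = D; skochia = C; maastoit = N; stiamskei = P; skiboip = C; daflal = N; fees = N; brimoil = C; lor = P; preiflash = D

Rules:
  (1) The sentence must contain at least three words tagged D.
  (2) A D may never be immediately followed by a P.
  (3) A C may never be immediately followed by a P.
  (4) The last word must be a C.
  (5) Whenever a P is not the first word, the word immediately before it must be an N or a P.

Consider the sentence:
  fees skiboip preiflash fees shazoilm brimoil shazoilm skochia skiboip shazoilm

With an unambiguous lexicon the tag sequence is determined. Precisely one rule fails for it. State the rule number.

4

Fixed tagging: N C D N D C D C C D.
Applying the rules: R1 ok, R2 ok, R3 ok, R4 fails, R5 ok.
Only rule 4 fails.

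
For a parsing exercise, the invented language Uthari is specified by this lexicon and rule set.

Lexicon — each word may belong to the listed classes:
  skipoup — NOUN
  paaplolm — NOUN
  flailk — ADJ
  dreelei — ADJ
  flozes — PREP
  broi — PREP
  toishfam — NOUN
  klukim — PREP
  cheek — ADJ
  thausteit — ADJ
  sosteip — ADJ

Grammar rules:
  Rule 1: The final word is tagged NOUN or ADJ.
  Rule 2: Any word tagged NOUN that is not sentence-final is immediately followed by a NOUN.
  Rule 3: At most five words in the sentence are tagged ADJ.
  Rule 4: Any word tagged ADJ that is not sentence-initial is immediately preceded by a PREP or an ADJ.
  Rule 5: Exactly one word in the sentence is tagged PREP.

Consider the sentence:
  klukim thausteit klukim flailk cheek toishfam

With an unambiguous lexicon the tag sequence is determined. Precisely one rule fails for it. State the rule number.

5

Fixed tagging: PREP ADJ PREP ADJ ADJ NOUN.
Rule check: R1 pass, R2 pass, R3 pass, R4 pass, R5 fail.
Only rule 5 fails.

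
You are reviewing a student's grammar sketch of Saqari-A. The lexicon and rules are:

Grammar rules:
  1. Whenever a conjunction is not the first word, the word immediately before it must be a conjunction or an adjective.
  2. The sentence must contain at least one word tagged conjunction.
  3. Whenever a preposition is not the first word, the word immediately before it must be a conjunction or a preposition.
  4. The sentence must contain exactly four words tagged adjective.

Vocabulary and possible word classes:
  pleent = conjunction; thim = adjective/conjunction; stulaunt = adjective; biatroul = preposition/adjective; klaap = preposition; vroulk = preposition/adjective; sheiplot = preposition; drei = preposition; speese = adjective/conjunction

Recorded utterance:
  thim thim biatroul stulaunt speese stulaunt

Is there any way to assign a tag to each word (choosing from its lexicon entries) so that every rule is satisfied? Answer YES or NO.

YES

Candidates per position — 1:thim {adjective,conjunction}; 2:thim {adjective,conjunction}; 3:biatroul {preposition,adjective}; 4:stulaunt {adjective}; 5:speese {adjective,conjunction}; 6:stulaunt {adjective}.
One satisfying assignment: conjunction adjective adjective adjective conjunction adjective.
Rule-by-rule: rule 1 ✓; rule 2 ✓; rule 3 ✓; rule 4 ✓.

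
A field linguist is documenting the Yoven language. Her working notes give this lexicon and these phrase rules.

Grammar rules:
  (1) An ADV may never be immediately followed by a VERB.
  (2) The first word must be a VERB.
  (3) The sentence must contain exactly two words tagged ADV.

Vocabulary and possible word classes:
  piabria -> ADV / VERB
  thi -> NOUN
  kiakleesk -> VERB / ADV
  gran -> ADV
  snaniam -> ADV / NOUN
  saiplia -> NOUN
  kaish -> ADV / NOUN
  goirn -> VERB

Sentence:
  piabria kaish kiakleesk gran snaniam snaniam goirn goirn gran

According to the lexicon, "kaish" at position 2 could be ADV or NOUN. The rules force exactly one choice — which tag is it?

NOUN

Candidates per position — 1:piabria {ADV,VERB}; 2:kaish {ADV,NOUN}; 3:kiakleesk {VERB,ADV}; 4:gran {ADV}; 5:snaniam {ADV,NOUN}; 6:snaniam {ADV,NOUN}; 7:goirn {VERB}; 8:goirn {VERB}; 9:gran {ADV}.
At position 1, choosing ADV makes rule 2 impossible to satisfy; hence VERB.
At position 2, choosing ADV makes rule 3 impossible to satisfy; hence NOUN.
At position 3, choosing ADV makes rule 3 impossible to satisfy; hence VERB.
At position 5, choosing ADV makes rule 3 impossible to satisfy; hence NOUN.
At position 6, choosing ADV makes rule 1 impossible to satisfy; hence NOUN.
The only consistent sequence is: VERB NOUN VERB ADV NOUN NOUN VERB VERB ADV.
Check: rule 1 holds; rule 2 holds; rule 3 holds.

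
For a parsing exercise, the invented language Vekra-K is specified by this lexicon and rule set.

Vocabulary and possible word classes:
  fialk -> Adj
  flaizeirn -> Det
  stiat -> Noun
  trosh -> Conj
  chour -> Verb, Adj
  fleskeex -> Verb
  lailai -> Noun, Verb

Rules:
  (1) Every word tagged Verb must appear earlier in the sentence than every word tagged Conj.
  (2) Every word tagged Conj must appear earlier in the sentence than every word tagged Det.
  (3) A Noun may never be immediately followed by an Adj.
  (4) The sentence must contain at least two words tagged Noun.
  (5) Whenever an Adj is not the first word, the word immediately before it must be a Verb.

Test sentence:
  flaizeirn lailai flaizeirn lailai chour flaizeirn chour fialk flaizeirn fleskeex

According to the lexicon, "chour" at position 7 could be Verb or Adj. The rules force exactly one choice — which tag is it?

Verb

Candidates per position — 1:flaizeirn {Det}; 2:lailai {Noun,Verb}; 3:flaizeirn {Det}; 4:lailai {Noun,Verb}; 5:chour {Verb,Adj}; 6:flaizeirn {Det}; 7:chour {Verb,Adj}; 8:fialk {Adj}; 9:flaizeirn {Det}; 10:fleskeex {Verb}.
At position 2, choosing Verb makes rule 4 impossible to satisfy; hence Noun.
At position 4, choosing Verb makes rule 4 impossible to satisfy; hence Noun.
At position 5, choosing Adj makes rule 3 impossible to satisfy; hence Verb.
At position 7, choosing Adj makes rule 5 impossible to satisfy; hence Verb.
So the tagging must be: Det Noun Det Noun Verb Det Verb Adj Det Verb.
Checking: rule 1 holds; rule 2 holds; rule 3 holds; rule 4 holds; rule 5 holds.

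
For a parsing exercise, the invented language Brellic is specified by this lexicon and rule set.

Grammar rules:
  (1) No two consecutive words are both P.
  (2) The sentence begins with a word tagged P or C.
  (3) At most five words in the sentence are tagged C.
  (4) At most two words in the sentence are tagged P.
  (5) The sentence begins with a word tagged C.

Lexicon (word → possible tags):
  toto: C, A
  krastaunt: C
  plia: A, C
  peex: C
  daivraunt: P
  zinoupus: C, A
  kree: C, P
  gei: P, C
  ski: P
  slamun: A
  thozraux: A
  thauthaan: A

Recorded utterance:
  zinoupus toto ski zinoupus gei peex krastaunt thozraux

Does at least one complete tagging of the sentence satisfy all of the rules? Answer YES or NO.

Candidates per position — 1:zinoupus {C,A}; 2:toto {C,A}; 3:ski {P}; 4:zinoupus {C,A}; 5:gei {P,C}; 6:peex {C}; 7:krastaunt {C}; 8:thozraux {A}.
One satisfying assignment: C C P A C C C A.
Check: rule 1 ok; rule 2 ok; rule 3 ok; rule 4 ok; rule 5 ok.

YES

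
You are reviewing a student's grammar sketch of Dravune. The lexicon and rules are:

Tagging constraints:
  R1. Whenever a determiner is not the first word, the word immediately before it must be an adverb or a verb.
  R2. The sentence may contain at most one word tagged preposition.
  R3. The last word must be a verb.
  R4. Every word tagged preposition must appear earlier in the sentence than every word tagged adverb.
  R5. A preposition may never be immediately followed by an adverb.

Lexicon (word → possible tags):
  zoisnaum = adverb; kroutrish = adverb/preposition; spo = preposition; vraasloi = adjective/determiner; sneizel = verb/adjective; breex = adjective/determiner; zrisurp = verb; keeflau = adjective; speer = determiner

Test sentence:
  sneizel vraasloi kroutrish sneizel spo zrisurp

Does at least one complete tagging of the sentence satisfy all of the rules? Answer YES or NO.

NO

Candidates per position — 1:sneizel {verb,adjective}; 2:vraasloi {adjective,determiner}; 3:kroutrish {adverb,preposition}; 4:sneizel {verb,adjective}; 5:spo {preposition}; 6:zrisurp {verb}.
Every candidate sequence violates at least one rule; no consistent tagging exists.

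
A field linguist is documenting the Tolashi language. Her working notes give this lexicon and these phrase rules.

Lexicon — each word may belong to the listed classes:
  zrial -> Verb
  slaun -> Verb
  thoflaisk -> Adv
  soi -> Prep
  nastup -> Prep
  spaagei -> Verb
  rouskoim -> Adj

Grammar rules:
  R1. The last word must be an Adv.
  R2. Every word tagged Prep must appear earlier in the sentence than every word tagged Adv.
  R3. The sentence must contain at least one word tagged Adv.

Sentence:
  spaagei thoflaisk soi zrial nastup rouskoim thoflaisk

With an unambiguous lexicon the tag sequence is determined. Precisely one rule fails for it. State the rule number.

2

Fixed tagging: Verb Adv Prep Verb Prep Adj Adv.
Rule check: R1 pass, R2 fail, R3 pass.
Only rule 2 fails.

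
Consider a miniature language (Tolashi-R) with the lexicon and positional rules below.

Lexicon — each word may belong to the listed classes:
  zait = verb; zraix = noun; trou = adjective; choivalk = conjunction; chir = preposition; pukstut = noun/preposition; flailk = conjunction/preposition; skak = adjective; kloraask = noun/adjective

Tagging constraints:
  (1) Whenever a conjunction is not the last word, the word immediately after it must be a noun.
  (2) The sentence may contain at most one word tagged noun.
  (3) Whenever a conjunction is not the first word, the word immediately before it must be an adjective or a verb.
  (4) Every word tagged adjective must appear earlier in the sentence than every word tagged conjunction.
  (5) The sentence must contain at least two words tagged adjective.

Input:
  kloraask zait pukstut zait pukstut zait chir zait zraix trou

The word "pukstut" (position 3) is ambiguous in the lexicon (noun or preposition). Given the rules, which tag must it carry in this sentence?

preposition

Candidates per position — 1:kloraask {noun,adjective}; 2:zait {verb}; 3:pukstut {noun,preposition}; 4:zait {verb}; 5:pukstut {noun,preposition}; 6:zait {verb}; 7:chir {preposition}; 8:zait {verb}; 9:zraix {noun}; 10:trou {adjective}.
Word 1 cannot be noun — rule 2 would then fail for every completion. It is adjective.
Word 3 cannot be noun — rule 2 would then fail for every completion. It is preposition.
Word 5 cannot be noun — rule 2 would then fail for every completion. It is preposition.
The unique satisfying tagging is: adjective verb preposition verb preposition verb preposition verb noun adjective.
Rule-by-rule: rule 1 ✓; rule 2 ✓; rule 3 ✓; rule 4 ✓; rule 5 ✓.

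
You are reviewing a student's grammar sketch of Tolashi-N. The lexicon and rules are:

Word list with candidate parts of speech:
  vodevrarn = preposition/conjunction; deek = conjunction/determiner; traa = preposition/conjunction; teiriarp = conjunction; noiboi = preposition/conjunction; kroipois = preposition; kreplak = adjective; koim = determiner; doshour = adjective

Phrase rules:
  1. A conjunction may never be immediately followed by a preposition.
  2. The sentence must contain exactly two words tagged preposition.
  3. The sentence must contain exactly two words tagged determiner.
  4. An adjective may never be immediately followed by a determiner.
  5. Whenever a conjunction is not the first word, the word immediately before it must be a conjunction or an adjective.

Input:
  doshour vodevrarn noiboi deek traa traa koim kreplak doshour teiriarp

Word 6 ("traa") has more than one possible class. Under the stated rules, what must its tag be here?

preposition

Candidates per position — 1:doshour {adjective}; 2:vodevrarn {preposition,conjunction}; 3:noiboi {preposition,conjunction}; 4:deek {conjunction,determiner}; 5:traa {preposition,conjunction}; 6:traa {preposition,conjunction}; 7:koim {determiner}; 8:kreplak {adjective}; 9:doshour {adjective}; 10:teiriarp {conjunction}.
At position 4, choosing conjunction makes rule 3 impossible to satisfy; hence determiner.
At position 5, choosing conjunction makes rule 5 impossible to satisfy; hence preposition.
At position 6, choosing conjunction makes rule 5 impossible to satisfy; hence preposition.
At position 2, choosing preposition makes rule 2 impossible to satisfy; hence conjunction.
At position 3, choosing preposition makes rule 1 impossible to satisfy; hence conjunction.
So the tagging must be: adjective conjunction conjunction determiner preposition preposition determiner adjective adjective conjunction.
Checking: rule 1 satisfied; rule 2 satisfied; rule 3 satisfied; rule 4 satisfied; rule 5 satisfied.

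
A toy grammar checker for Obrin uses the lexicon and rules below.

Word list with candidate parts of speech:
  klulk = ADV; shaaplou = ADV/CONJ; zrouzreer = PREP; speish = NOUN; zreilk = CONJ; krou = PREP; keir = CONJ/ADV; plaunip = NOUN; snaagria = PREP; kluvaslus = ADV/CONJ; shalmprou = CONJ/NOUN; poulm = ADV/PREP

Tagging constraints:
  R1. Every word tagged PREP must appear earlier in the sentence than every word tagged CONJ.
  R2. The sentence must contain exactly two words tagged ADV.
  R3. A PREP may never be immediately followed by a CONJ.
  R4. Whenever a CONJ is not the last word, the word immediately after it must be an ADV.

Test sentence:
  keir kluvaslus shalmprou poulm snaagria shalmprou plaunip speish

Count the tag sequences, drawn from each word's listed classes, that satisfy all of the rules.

Candidates per position — 1:keir {CONJ,ADV}; 2:kluvaslus {ADV,CONJ}; 3:shalmprou {CONJ,NOUN}; 4:poulm {ADV,PREP}; 5:snaagria {PREP}; 6:shalmprou {CONJ,NOUN}; 7:plaunip {NOUN}; 8:speish {NOUN}.
There are 32 candidate sequences in total.
The sequences that satisfy every rule: ADV ADV NOUN PREP PREP NOUN NOUN NOUN.
Count = 1.

1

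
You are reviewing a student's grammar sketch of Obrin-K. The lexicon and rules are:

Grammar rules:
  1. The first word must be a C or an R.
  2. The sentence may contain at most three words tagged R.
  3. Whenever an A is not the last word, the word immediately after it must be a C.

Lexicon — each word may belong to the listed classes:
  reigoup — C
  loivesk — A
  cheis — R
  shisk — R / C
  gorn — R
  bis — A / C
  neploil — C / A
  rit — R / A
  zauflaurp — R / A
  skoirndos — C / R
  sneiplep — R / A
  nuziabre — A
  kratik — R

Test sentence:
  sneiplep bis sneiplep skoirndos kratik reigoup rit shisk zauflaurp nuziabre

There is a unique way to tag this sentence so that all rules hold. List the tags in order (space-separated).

R C A C R C A C R A

Candidates per position — 1:sneiplep {R,A}; 2:bis {A,C}; 3:sneiplep {R,A}; 4:skoirndos {C,R}; 5:kratik {R}; 6:reigoup {C}; 7:rit {R,A}; 8:shisk {R,C}; 9:zauflaurp {R,A}; 10:nuziabre {A}.
Position 1: A is ruled out by rule 1; that leaves R.
Position 2: A is ruled out by rule 3; that leaves C.
Position 9: A is ruled out by rule 3; that leaves R.
Position 3: R is ruled out by rule 2; that leaves A.
Position 4: R is ruled out by rule 2; that leaves C.
Position 7: R is ruled out by rule 2; that leaves A.
Position 8: R is ruled out by rule 2; that leaves C.
That leaves exactly one tagging: R C A C R C A C R A.
Checking: rule 1 ✓; rule 2 ✓; rule 3 ✓.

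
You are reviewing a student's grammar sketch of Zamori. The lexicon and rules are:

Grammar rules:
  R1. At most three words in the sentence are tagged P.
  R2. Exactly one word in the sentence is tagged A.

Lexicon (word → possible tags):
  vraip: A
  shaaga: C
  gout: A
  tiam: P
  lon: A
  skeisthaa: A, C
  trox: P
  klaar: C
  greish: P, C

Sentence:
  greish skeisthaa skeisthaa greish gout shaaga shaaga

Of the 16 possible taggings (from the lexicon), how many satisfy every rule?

4

Candidates per position — 1:greish {P,C}; 2:skeisthaa {A,C}; 3:skeisthaa {A,C}; 4:greish {P,C}; 5:gout {A}; 6:shaaga {C}; 7:shaaga {C}.
There are 16 candidate sequences in total.
The sequences that satisfy every rule: P C C P A C C; P C C C A C C; C C C P A C C; C C C C A C C.
Count = 4.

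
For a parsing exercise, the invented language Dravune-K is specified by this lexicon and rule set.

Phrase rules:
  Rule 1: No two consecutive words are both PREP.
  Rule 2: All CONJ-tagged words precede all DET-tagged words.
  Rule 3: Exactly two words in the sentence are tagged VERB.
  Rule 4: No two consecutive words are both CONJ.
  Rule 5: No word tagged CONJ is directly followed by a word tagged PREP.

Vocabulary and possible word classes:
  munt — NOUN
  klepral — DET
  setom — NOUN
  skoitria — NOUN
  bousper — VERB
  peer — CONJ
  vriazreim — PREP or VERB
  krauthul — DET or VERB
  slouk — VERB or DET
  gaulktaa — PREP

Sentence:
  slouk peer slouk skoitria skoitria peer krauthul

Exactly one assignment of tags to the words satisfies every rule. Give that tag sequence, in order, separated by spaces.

VERB CONJ VERB NOUN NOUN CONJ DET

Candidates per position — 1:slouk {VERB,DET}; 2:peer {CONJ}; 3:slouk {VERB,DET}; 4:skoitria {NOUN}; 5:skoitria {NOUN}; 6:peer {CONJ}; 7:krauthul {DET,VERB}.
Word 1 cannot be DET — rule 2 would then fail for every completion. It is VERB.
Word 3 cannot be DET — rule 2 would then fail for every completion. It is VERB.
Word 7 cannot be VERB — rule 3 would then fail for every completion. It is DET.
The unique satisfying tagging is: VERB CONJ VERB NOUN NOUN CONJ DET.
Checking: rule 1 ✓; rule 2 ✓; rule 3 ✓; rule 4 ✓; rule 5 ✓.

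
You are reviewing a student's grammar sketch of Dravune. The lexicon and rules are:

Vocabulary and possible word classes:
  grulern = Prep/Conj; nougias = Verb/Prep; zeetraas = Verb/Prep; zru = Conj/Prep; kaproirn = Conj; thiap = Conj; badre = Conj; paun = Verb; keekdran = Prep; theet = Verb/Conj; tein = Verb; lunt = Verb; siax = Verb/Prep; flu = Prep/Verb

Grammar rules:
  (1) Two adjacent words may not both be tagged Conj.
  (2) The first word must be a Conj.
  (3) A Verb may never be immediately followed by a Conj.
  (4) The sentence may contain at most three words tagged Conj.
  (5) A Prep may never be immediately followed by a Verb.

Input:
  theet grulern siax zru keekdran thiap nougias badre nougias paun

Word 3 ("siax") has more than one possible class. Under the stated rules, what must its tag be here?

Prep

Candidates per position — 1:theet {Verb,Conj}; 2:grulern {Prep,Conj}; 3:siax {Verb,Prep}; 4:zru {Conj,Prep}; 5:keekdran {Prep}; 6:thiap {Conj}; 7:nougias {Verb,Prep}; 8:badre {Conj}; 9:nougias {Verb,Prep}; 10:paun {Verb}.
If word 1 were Verb, no tagging could satisfy rule 2; so word 1 is Conj.
If word 2 were Conj, no tagging could satisfy rule 1; so word 2 is Prep.
If word 3 were Verb, no tagging could satisfy rule 5; so word 3 is Prep.
If word 4 were Conj, no tagging could satisfy rule 4; so word 4 is Prep.
If word 7 were Verb, no tagging could satisfy rule 3; so word 7 is Prep.
If word 9 were Prep, no tagging could satisfy rule 5; so word 9 is Verb.
The unique satisfying tagging is: Conj Prep Prep Prep Prep Conj Prep Conj Verb Verb.
Check: rule 1 holds; rule 2 holds; rule 3 holds; rule 4 holds; rule 5 holds.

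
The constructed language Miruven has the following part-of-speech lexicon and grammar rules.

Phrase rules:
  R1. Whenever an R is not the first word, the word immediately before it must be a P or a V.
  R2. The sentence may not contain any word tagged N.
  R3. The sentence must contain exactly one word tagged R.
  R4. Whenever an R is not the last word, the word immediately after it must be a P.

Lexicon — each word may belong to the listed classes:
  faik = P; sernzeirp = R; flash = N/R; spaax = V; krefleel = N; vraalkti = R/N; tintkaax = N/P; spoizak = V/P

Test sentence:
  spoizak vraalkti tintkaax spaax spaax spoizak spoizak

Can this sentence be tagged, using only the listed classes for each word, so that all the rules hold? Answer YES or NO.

YES

Candidates per position — 1:spoizak {V,P}; 2:vraalkti {R,N}; 3:tintkaax {N,P}; 4:spaax {V}; 5:spaax {V}; 6:spoizak {V,P}; 7:spoizak {V,P}.
One satisfying assignment: P R P V V P V.
Checking: rule 1 ✓; rule 2 ✓; rule 3 ✓; rule 4 ✓.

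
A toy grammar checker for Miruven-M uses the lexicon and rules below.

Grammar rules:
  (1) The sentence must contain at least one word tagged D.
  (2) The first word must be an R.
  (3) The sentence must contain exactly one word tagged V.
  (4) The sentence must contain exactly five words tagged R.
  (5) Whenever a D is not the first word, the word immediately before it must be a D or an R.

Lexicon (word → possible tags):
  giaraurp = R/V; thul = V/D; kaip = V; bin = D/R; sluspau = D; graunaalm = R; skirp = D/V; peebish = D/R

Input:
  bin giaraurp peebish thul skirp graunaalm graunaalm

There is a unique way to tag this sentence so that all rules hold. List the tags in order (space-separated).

R R R D V R R

Candidates per position — 1:bin {D,R}; 2:giaraurp {R,V}; 3:peebish {D,R}; 4:thul {V,D}; 5:skirp {D,V}; 6:graunaalm {R}; 7:graunaalm {R}.
Position 1: tagging it D would leave rule 2 unsatisfiable, so it must be R.
Position 2: tagging it V would leave rule 4 unsatisfiable, so it must be R.
Position 3: tagging it D would leave rule 4 unsatisfiable, so it must be R.
The remaining ambiguous positions (4, 5) are resolved jointly — only one combination satisfies every rule.
That leaves exactly one tagging: R R R D V R R.
Checking: rule 1 holds; rule 2 holds; rule 3 holds; rule 4 holds; rule 5 holds.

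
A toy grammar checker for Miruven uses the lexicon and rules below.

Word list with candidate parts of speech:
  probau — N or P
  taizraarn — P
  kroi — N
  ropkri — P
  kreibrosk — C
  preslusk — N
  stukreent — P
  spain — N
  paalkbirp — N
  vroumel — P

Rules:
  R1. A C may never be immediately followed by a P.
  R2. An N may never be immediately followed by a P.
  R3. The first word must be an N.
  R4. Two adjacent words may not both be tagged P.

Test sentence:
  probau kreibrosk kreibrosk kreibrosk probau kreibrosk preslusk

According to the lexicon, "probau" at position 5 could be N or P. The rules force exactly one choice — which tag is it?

Candidates per position — 1:probau {N,P}; 2:kreibrosk {C}; 3:kreibrosk {C}; 4:kreibrosk {C}; 5:probau {N,P}; 6:kreibrosk {C}; 7:preslusk {N}.
At position 1, choosing P makes rule 3 impossible to satisfy; hence N.
At position 5, choosing P makes rule 1 impossible to satisfy; hence N.
So the tagging must be: N C C C N C N.
Rule-by-rule: rule 1 holds; rule 2 holds; rule 3 holds; rule 4 holds.

N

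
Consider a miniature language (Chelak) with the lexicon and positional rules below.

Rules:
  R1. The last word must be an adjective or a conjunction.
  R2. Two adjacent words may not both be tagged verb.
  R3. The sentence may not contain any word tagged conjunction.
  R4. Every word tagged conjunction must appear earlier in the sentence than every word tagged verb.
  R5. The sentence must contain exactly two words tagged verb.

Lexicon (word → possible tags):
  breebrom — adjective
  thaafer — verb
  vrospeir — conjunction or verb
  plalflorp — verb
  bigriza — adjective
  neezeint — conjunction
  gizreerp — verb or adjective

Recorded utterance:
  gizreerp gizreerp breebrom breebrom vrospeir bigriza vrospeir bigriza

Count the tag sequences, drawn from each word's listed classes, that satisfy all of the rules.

Candidates per position — 1:gizreerp {verb,adjective}; 2:gizreerp {verb,adjective}; 3:breebrom {adjective}; 4:breebrom {adjective}; 5:vrospeir {conjunction,verb}; 6:bigriza {adjective}; 7:vrospeir {conjunction,verb}; 8:bigriza {adjective}.
There are 16 candidate sequences in total.
The sequences that satisfy every rule: adjective adjective adjective adjective verb adjective verb adjective.
Count = 1.

1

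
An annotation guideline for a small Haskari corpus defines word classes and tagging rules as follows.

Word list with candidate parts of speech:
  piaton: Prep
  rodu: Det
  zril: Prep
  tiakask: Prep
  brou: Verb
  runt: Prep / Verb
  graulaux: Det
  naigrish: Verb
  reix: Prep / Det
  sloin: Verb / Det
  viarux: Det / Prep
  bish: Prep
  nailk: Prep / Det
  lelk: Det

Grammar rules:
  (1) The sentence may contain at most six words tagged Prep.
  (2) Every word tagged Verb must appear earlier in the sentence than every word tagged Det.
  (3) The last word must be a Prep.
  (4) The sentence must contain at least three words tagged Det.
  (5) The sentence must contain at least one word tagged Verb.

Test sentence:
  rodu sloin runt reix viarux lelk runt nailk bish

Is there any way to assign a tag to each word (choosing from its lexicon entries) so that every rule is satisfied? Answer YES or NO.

Candidates per position — 1:rodu {Det}; 2:sloin {Verb,Det}; 3:runt {Prep,Verb}; 4:reix {Prep,Det}; 5:viarux {Det,Prep}; 6:lelk {Det}; 7:runt {Prep,Verb}; 8:nailk {Prep,Det}; 9:bish {Prep}.
Every candidate sequence violates at least one rule; no consistent tagging exists.

NO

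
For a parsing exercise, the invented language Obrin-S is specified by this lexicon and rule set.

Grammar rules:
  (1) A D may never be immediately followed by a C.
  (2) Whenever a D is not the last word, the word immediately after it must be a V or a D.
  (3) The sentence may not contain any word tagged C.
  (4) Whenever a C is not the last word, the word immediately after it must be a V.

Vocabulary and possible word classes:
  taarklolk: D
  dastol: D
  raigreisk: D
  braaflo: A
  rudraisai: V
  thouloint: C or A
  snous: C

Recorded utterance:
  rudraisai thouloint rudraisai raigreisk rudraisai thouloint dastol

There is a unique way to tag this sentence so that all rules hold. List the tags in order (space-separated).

V A V D V A D

Candidates per position — 1:rudraisai {V}; 2:thouloint {C,A}; 3:rudraisai {V}; 4:raigreisk {D}; 5:rudraisai {V}; 6:thouloint {C,A}; 7:dastol {D}.
Word 2 cannot be C — rule 3 would then fail for every completion. It is A.
Word 6 cannot be C — rule 3 would then fail for every completion. It is A.
The only consistent sequence is: V A V D V A D.
Check: rule 1 ok; rule 2 ok; rule 3 ok; rule 4 ok.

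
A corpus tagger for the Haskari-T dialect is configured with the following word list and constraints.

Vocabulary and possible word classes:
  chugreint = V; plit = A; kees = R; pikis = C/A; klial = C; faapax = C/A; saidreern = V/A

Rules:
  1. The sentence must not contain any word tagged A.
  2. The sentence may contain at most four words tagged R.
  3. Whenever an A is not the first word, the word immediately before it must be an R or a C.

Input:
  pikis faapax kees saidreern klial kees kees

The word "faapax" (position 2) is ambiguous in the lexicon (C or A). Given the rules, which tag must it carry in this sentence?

Candidates per position — 1:pikis {C,A}; 2:faapax {C,A}; 3:kees {R}; 4:saidreern {V,A}; 5:klial {C}; 6:kees {R}; 7:kees {R}.
At position 1, choosing A makes rule 1 impossible to satisfy; hence C.
At position 2, choosing A makes rule 1 impossible to satisfy; hence C.
At position 4, choosing A makes rule 1 impossible to satisfy; hence V.
That leaves exactly one tagging: C C R V C R R.
Checking: rule 1 ✓; rule 2 ✓; rule 3 ✓.

C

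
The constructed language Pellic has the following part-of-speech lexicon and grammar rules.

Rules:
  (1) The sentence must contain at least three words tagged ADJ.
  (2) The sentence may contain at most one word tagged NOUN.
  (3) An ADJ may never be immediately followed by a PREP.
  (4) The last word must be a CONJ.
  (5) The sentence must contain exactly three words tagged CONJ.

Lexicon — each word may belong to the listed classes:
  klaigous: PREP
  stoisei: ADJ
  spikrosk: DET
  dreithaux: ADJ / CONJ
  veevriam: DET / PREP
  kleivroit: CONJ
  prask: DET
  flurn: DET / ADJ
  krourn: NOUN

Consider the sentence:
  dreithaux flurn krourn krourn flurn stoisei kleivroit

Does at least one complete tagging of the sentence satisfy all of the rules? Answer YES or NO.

NO

Candidates per position — 1:dreithaux {ADJ,CONJ}; 2:flurn {DET,ADJ}; 3:krourn {NOUN}; 4:krourn {NOUN}; 5:flurn {DET,ADJ}; 6:stoisei {ADJ}; 7:kleivroit {CONJ}.
Rule 2 cannot be satisfied by any choice of tags from the lexicon.
So there is no consistent tagging.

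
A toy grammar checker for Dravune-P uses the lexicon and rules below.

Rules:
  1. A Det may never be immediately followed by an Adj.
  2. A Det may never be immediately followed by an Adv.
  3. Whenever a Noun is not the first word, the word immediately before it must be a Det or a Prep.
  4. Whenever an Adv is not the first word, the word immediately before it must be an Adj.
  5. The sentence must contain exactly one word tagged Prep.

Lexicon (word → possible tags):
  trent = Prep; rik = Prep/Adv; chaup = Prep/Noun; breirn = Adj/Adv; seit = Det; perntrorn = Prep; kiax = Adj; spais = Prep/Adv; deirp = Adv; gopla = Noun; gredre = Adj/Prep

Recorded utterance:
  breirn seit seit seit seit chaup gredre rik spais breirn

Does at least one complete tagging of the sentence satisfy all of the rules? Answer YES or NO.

Candidates per position — 1:breirn {Adj,Adv}; 2:seit {Det}; 3:seit {Det}; 4:seit {Det}; 5:seit {Det}; 6:chaup {Prep,Noun}; 7:gredre {Adj,Prep}; 8:rik {Prep,Adv}; 9:spais {Prep,Adv}; 10:breirn {Adj,Adv}.
One satisfying assignment: Adv Det Det Det Det Noun Adj Adv Prep Adj.
Verifying each rule — rule 1 ✓; rule 2 ✓; rule 3 ✓; rule 4 ✓; rule 5 ✓.

YES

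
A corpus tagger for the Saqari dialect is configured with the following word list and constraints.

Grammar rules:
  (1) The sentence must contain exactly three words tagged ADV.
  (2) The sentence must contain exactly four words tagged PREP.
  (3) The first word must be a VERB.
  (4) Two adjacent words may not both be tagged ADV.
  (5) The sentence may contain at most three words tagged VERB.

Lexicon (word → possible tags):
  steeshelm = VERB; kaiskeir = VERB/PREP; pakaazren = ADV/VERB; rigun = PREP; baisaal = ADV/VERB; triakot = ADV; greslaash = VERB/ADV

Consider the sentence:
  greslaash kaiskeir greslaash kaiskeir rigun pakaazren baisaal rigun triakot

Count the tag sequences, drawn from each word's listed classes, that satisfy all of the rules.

2

Candidates per position — 1:greslaash {VERB,ADV}; 2:kaiskeir {VERB,PREP}; 3:greslaash {VERB,ADV}; 4:kaiskeir {VERB,PREP}; 5:rigun {PREP}; 6:pakaazren {ADV,VERB}; 7:baisaal {ADV,VERB}; 8:rigun {PREP}; 9:triakot {ADV}.
There are 64 candidate sequences in total.
The sequences that satisfy every rule: VERB PREP ADV PREP PREP ADV VERB PREP ADV; VERB PREP ADV PREP PREP VERB ADV PREP ADV.
Count = 2.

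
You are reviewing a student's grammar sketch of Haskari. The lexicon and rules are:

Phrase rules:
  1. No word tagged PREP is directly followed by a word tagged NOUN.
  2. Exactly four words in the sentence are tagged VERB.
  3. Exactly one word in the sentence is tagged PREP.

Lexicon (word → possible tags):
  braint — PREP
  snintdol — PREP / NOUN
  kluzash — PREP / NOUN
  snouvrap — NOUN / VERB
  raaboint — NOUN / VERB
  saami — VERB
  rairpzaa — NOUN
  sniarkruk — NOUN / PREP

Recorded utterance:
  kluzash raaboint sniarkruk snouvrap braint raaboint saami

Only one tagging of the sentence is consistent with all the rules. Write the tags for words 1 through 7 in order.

NOUN VERB NOUN VERB PREP VERB VERB

Candidates per position — 1:kluzash {PREP,NOUN}; 2:raaboint {NOUN,VERB}; 3:sniarkruk {NOUN,PREP}; 4:snouvrap {NOUN,VERB}; 5:braint {PREP}; 6:raaboint {NOUN,VERB}; 7:saami {VERB}.
Position 1: PREP is ruled out by rule 3; that leaves NOUN.
Position 2: NOUN is ruled out by rule 2; that leaves VERB.
Position 3: PREP is ruled out by rule 3; that leaves NOUN.
Position 4: NOUN is ruled out by rule 2; that leaves VERB.
Position 6: NOUN is ruled out by rule 1; that leaves VERB.
That leaves exactly one tagging: NOUN VERB NOUN VERB PREP VERB VERB.
Rule-by-rule: rule 1 satisfied; rule 2 satisfied; rule 3 satisfied.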